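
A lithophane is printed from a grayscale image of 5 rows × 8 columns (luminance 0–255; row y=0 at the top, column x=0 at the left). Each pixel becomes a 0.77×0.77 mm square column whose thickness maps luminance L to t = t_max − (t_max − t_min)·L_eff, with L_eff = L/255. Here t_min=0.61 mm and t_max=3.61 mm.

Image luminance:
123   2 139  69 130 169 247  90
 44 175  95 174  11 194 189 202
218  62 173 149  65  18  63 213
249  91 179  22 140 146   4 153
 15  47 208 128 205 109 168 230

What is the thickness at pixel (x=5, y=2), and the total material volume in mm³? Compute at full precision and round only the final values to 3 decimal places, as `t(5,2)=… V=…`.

span = t_max - t_min = 3.61 - 0.61 = 3.000
L(5,2) = 18, L_eff = 18/255 = 0.070588
t(5,2) = 3.61 - 3.000·0.070588 = 3.398
Σt over all 5·8 pixels = 7166/85 ≈ 84.3058824
V = pitch²·Σt = 0.77²·7166/85 = 49.985

t(5,2)=3.398 V=49.985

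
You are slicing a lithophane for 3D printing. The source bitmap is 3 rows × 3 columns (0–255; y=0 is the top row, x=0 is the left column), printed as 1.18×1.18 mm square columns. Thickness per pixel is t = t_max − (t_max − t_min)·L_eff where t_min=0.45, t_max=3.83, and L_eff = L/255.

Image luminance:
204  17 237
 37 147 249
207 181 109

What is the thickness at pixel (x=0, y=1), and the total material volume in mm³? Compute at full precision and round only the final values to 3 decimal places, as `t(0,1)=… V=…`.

t(0,1)=3.340 V=22.379

span = t_max - t_min = 3.83 - 0.45 = 3.380
L(0,1) = 37, L_eff = 37/255 = 0.145098
t(0,1) = 3.83 - 3.380·0.145098 = 3.340
Σt over all 3·3 pixels = 409841/25500 ≈ 16.0721961
V = pitch²·Σt = 1.18²·409841/25500 = 22.379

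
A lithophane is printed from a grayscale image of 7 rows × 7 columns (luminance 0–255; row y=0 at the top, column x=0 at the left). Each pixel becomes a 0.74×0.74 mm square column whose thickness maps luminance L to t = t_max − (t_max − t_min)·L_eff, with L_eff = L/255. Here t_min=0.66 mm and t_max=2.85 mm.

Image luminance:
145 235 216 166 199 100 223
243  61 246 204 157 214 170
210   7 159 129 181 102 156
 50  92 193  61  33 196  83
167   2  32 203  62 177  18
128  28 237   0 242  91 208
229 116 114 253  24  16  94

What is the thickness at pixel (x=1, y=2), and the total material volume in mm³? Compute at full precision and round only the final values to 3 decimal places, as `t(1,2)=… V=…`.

t(1,2)=2.790 V=45.094

span = t_max - t_min = 2.85 - 0.66 = 2.190
L(1,2) = 7, L_eff = 7/255 = 0.027451
t(1,2) = 2.85 - 2.190·0.027451 = 2.790
Σt over all 7·7 pixels = 699969/8500 ≈ 82.3492941
V = pitch²·Σt = 0.74²·699969/8500 = 45.094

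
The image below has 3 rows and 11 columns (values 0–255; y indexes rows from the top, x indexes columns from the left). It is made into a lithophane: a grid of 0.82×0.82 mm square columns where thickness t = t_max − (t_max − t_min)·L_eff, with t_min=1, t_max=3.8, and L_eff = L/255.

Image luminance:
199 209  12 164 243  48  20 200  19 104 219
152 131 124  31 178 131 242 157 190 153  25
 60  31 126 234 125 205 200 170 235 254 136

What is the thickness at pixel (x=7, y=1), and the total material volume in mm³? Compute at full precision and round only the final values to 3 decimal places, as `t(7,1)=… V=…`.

t(7,1)=2.076 V=49.418

span = t_max - t_min = 3.8 - 1 = 2.800
L(7,1) = 157, L_eff = 157/255 = 0.615686
t(7,1) = 3.8 - 2.800·0.615686 = 2.076
Σt over all 3·11 pixels = 93707/1275 ≈ 73.4956863
V = pitch²·Σt = 0.82²·93707/1275 = 49.418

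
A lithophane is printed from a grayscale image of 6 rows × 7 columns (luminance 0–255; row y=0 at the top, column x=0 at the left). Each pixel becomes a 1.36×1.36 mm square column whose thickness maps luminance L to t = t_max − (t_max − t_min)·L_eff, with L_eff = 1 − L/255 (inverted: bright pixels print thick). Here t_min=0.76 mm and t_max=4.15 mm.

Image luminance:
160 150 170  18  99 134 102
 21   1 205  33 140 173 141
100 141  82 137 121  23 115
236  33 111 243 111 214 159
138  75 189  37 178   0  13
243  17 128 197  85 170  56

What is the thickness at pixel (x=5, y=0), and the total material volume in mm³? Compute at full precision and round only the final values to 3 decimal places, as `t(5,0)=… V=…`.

span = t_max - t_min = 4.15 - 0.76 = 3.390
L(5,0) = 134, L_eff = 1 - 134/255 = 0.474510 (inverted)
t(5,0) = 4.15 - 3.390·0.474510 = 2.541
Σt over all 6·7 pixels = 824907/8500 ≈ 97.0478824
V = pitch²·Σt = 1.36²·824907/8500 = 179.500

t(5,0)=2.541 V=179.500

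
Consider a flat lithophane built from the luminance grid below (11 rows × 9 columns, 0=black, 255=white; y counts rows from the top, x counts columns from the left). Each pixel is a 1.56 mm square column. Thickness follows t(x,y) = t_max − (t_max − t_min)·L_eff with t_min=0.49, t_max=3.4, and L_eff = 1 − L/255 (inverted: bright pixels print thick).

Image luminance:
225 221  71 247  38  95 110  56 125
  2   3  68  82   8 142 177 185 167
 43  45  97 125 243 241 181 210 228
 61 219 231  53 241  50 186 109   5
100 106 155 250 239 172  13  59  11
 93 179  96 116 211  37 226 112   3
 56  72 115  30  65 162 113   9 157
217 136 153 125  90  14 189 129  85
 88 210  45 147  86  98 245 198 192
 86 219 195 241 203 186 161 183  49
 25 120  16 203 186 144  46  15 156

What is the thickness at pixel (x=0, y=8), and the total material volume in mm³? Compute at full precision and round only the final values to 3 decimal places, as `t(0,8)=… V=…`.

span = t_max - t_min = 3.4 - 0.49 = 2.910
L(0,8) = 88, L_eff = 1 - 88/255 = 0.654902 (inverted)
t(0,8) = 3.4 - 2.910·0.654902 = 1.494
Σt over all 11·9 pixels = 1617851/8500 ≈ 190.3354118
V = pitch²·Σt = 1.56²·1617851/8500 = 463.200

t(0,8)=1.494 V=463.200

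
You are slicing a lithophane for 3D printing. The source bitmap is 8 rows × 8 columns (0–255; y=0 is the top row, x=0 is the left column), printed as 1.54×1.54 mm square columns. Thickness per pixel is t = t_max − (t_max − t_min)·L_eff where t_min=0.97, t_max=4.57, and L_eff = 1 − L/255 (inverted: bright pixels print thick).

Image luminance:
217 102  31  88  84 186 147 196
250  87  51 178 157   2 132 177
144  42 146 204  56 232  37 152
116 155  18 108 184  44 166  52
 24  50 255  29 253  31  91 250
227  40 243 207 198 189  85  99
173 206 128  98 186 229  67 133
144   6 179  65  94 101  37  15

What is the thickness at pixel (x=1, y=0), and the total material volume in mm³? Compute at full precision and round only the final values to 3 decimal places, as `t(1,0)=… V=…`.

t(1,0)=2.410 V=417.524

span = t_max - t_min = 4.57 - 0.97 = 3.600
L(1,0) = 102, L_eff = 1 - 102/255 = 0.600000 (inverted)
t(1,0) = 4.57 - 3.600·0.600000 = 2.410
Σt over all 8·8 pixels = 74822/425 ≈ 176.0517647
V = pitch²·Σt = 1.54²·74822/425 = 417.524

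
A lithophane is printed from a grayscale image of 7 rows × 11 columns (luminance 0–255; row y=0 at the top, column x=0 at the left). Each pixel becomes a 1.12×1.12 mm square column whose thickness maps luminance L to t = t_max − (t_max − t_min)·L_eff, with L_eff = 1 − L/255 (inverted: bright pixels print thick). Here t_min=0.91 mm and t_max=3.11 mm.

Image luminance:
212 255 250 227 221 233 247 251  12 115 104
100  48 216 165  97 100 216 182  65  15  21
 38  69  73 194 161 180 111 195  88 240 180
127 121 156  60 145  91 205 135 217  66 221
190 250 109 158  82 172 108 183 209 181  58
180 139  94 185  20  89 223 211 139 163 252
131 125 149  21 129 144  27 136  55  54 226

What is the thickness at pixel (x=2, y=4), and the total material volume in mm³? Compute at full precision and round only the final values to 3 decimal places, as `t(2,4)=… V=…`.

t(2,4)=1.850 V=207.125

span = t_max - t_min = 3.11 - 0.91 = 2.200
L(2,4) = 109, L_eff = 1 - 109/255 = 0.572549 (inverted)
t(2,4) = 3.11 - 2.200·0.572549 = 1.850
Σt over all 7·11 pixels = 168421/1020 ≈ 165.1186275
V = pitch²·Σt = 1.12²·168421/1020 = 207.125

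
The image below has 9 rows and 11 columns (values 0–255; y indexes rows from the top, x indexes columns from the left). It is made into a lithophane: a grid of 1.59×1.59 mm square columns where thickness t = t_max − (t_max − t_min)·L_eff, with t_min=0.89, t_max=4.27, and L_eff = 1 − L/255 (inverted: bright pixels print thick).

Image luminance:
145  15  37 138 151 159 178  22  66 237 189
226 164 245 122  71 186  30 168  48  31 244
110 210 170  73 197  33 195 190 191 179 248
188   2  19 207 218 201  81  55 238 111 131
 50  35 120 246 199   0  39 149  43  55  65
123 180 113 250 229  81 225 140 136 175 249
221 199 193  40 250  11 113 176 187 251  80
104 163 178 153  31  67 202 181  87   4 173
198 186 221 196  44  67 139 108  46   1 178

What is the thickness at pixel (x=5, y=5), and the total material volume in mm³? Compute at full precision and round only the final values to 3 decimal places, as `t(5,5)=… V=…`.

span = t_max - t_min = 4.27 - 0.89 = 3.380
L(5,5) = 81, L_eff = 1 - 81/255 = 0.682353 (inverted)
t(5,5) = 4.27 - 3.380·0.682353 = 1.964
Σt over all 9·11 pixels = 6799327/25500 ≈ 266.6402745
V = pitch²·Σt = 1.59²·6799327/25500 = 674.093

t(5,5)=1.964 V=674.093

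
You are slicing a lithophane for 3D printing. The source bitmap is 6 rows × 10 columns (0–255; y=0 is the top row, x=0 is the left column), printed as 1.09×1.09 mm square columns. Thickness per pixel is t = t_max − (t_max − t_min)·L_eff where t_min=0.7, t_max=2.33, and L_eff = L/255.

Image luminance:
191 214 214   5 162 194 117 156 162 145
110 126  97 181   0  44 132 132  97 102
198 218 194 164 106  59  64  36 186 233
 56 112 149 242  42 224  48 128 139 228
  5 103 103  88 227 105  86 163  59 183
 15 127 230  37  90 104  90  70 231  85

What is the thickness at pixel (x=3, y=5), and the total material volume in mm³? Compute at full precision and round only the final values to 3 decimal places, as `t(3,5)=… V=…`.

span = t_max - t_min = 2.33 - 0.7 = 1.630
L(3,5) = 37, L_eff = 37/255 = 0.145098
t(3,5) = 2.33 - 1.630·0.145098 = 2.093
Σt over all 6·10 pixels = 193733/2125 ≈ 91.1684706
V = pitch²·Σt = 1.09²·193733/2125 = 108.317

t(3,5)=2.093 V=108.317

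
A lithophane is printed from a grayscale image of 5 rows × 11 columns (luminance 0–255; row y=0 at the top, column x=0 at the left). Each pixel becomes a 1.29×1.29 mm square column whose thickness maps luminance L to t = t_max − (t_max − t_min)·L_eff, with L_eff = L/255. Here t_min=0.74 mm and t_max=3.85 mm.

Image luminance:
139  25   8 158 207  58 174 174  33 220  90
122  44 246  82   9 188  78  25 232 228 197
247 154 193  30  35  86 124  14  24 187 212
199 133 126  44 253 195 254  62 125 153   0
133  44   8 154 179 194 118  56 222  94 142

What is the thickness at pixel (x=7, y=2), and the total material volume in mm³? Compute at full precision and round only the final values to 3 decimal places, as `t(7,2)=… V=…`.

span = t_max - t_min = 3.85 - 0.74 = 3.110
L(7,2) = 14, L_eff = 14/255 = 0.054902
t(7,2) = 3.85 - 3.110·0.054902 = 3.679
Σt over all 5·11 pixels = 811021/6375 ≈ 127.2189804
V = pitch²·Σt = 1.29²·811021/6375 = 211.705

t(7,2)=3.679 V=211.705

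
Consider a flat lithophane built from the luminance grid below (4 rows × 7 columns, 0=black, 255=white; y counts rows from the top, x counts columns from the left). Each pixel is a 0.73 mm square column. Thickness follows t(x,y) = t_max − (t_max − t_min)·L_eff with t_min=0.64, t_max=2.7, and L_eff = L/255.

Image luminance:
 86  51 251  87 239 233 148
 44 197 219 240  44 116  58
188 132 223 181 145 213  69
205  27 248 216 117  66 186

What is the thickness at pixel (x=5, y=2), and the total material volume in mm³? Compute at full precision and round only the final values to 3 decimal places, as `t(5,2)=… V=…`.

t(5,2)=0.979 V=22.081

span = t_max - t_min = 2.7 - 0.64 = 2.060
L(5,2) = 213, L_eff = 213/255 = 0.835294
t(5,2) = 2.7 - 2.060·0.835294 = 0.979
Σt over all 4·7 pixels = 528313/12750 ≈ 41.4363137
V = pitch²·Σt = 0.73²·528313/12750 = 22.081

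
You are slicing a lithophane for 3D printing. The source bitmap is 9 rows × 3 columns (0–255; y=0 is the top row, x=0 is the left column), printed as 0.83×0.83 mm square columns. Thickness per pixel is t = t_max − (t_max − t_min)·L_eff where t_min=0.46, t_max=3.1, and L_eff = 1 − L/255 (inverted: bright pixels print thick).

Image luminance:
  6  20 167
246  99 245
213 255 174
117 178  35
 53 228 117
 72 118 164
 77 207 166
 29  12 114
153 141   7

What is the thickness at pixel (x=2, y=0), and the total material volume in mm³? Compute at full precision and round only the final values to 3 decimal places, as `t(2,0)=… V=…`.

t(2,0)=2.189 V=32.898

span = t_max - t_min = 3.1 - 0.46 = 2.640
L(2,0) = 167, L_eff = 1 - 167/255 = 0.345098 (inverted)
t(2,0) = 3.1 - 2.640·0.345098 = 2.189
Σt over all 9·3 pixels = 202957/4250 ≈ 47.7545882
V = pitch²·Σt = 0.83²·202957/4250 = 32.898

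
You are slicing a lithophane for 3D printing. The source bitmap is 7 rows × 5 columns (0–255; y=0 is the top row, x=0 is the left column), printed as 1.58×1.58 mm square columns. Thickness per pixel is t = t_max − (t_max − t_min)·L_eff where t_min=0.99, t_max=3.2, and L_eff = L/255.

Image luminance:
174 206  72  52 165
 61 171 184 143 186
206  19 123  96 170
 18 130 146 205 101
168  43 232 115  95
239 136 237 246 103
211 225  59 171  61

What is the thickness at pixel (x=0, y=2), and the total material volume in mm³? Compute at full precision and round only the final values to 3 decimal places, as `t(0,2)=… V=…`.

t(0,2)=1.415 V=172.090

span = t_max - t_min = 3.2 - 0.99 = 2.210
L(0,2) = 206, L_eff = 206/255 = 0.807843
t(0,2) = 3.2 - 2.210·0.807843 = 1.415
Σt over all 7·5 pixels = 103403/1500 ≈ 68.9353333
V = pitch²·Σt = 1.58²·103403/1500 = 172.090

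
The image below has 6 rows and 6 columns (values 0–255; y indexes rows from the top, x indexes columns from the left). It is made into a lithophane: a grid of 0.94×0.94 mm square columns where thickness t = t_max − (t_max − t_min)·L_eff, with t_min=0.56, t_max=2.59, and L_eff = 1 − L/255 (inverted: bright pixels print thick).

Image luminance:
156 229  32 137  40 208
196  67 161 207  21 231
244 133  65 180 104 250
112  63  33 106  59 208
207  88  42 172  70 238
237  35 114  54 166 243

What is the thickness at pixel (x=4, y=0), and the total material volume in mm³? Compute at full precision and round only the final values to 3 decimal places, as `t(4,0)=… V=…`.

t(4,0)=0.878 V=52.337

span = t_max - t_min = 2.59 - 0.56 = 2.030
L(4,0) = 40, L_eff = 1 - 40/255 = 0.843137 (inverted)
t(4,0) = 2.59 - 2.030·0.843137 = 0.878
Σt over all 6·6 pixels = 125867/2125 ≈ 59.2315294
V = pitch²·Σt = 0.94²·125867/2125 = 52.337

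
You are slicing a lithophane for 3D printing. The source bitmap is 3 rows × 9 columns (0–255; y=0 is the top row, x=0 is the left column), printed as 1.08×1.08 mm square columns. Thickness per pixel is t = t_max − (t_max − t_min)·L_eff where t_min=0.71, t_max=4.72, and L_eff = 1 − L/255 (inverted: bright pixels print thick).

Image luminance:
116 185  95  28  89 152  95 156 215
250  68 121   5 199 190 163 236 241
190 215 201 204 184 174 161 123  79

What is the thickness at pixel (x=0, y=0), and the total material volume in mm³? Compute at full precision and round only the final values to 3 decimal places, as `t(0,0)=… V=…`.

span = t_max - t_min = 4.72 - 0.71 = 4.010
L(0,0) = 116, L_eff = 1 - 116/255 = 0.545098 (inverted)
t(0,0) = 4.72 - 4.010·0.545098 = 2.534
Σt over all 3·9 pixels = 214697/2550 ≈ 84.1949020
V = pitch²·Σt = 1.08²·214697/2550 = 98.205

t(0,0)=2.534 V=98.205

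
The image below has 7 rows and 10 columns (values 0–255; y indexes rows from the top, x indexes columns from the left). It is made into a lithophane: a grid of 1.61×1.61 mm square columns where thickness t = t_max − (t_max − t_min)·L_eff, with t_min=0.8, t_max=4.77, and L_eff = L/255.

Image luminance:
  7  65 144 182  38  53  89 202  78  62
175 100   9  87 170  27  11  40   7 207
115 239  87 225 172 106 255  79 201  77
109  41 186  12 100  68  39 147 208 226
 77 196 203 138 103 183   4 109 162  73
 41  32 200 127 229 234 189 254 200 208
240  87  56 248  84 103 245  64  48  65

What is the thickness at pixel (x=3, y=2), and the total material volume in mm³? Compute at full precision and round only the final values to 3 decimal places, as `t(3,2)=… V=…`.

span = t_max - t_min = 4.77 - 0.8 = 3.970
L(3,2) = 225, L_eff = 225/255 = 0.882353
t(3,2) = 4.77 - 3.970·0.882353 = 1.267
Σt over all 7·10 pixels = 5081591/25500 ≈ 199.2780784
V = pitch²·Σt = 1.61²·5081591/25500 = 516.549

t(3,2)=1.267 V=516.549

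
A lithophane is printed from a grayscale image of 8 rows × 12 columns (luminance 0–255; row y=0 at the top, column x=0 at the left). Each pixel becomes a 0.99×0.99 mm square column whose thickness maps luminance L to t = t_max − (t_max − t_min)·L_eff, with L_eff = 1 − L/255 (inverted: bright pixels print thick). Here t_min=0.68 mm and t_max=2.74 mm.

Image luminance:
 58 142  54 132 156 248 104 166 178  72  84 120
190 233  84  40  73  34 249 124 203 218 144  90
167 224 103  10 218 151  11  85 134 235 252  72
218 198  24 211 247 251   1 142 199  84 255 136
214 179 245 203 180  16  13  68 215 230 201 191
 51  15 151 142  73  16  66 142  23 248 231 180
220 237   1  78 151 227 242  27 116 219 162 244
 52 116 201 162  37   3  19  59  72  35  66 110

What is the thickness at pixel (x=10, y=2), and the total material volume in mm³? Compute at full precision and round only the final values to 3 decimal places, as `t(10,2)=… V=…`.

span = t_max - t_min = 2.74 - 0.68 = 2.060
L(10,2) = 252, L_eff = 1 - 252/255 = 0.011765 (inverted)
t(10,2) = 2.74 - 2.060·0.011765 = 2.716
Σt over all 8·12 pixels = 2168539/12750 ≈ 170.0814902
V = pitch²·Σt = 0.99²·2168539/12750 = 166.697

t(10,2)=2.716 V=166.697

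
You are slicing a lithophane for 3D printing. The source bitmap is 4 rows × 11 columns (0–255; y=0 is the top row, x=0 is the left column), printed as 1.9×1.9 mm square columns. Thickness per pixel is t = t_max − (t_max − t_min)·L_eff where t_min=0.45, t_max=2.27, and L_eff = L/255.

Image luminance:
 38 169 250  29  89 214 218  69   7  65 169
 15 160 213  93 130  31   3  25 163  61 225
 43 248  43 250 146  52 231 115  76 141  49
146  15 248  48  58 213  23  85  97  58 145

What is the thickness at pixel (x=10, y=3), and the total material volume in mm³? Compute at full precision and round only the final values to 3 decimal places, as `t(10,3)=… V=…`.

span = t_max - t_min = 2.27 - 0.45 = 1.820
L(10,3) = 145, L_eff = 145/255 = 0.568627
t(10,3) = 2.27 - 1.820·0.568627 = 1.235
Σt over all 4·11 pixels = 410782/6375 ≈ 64.4363922
V = pitch²·Σt = 1.9²·410782/6375 = 232.615

t(10,3)=1.235 V=232.615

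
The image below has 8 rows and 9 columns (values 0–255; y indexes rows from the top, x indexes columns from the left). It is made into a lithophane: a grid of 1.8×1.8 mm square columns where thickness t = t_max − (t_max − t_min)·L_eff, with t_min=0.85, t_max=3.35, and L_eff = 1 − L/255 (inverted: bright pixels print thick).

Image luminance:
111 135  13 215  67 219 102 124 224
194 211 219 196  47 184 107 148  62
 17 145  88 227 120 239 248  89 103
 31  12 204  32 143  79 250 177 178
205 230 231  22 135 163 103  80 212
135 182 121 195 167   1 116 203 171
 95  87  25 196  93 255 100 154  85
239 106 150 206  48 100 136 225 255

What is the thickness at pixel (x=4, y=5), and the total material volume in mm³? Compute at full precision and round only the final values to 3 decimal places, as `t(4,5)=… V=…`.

t(4,5)=2.487 V=521.875

span = t_max - t_min = 3.35 - 0.85 = 2.500
L(4,5) = 167, L_eff = 1 - 167/255 = 0.345098 (inverted)
t(4,5) = 3.35 - 2.500·0.345098 = 2.487
Σt over all 8·9 pixels = 82147/510 ≈ 161.0725490
V = pitch²·Σt = 1.8²·82147/510 = 521.875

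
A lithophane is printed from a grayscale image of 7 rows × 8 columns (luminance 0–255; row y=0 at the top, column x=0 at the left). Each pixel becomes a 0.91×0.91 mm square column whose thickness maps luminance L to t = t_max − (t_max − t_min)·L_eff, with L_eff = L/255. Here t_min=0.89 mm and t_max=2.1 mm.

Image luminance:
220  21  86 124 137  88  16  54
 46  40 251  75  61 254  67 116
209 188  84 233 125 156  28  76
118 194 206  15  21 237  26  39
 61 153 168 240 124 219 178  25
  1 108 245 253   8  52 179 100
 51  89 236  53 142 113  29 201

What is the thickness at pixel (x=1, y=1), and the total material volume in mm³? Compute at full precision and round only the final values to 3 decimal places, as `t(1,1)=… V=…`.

span = t_max - t_min = 2.1 - 0.89 = 1.210
L(1,1) = 40, L_eff = 40/255 = 0.156863
t(1,1) = 2.1 - 1.210·0.156863 = 1.910
Σt over all 7·8 pixels = 731827/8500 ≈ 86.0972941
V = pitch²·Σt = 0.91²·731827/8500 = 71.297

t(1,1)=1.910 V=71.297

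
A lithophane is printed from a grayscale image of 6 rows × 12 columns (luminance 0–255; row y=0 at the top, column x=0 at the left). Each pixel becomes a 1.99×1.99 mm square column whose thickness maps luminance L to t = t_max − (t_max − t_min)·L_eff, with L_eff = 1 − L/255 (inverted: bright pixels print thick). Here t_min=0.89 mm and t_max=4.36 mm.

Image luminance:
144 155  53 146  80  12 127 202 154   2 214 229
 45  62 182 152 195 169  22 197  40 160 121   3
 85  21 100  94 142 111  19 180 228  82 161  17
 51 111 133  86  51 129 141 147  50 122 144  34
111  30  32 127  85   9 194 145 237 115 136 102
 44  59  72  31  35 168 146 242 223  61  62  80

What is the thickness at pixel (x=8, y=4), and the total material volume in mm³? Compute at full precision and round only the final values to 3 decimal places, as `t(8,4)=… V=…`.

span = t_max - t_min = 4.36 - 0.89 = 3.470
L(8,4) = 237, L_eff = 1 - 237/255 = 0.070588 (inverted)
t(8,4) = 4.36 - 3.470·0.070588 = 4.115
Σt over all 6·12 pixels = 1452779/8500 ≈ 170.9151765
V = pitch²·Σt = 1.99²·1452779/8500 = 676.841

t(8,4)=4.115 V=676.841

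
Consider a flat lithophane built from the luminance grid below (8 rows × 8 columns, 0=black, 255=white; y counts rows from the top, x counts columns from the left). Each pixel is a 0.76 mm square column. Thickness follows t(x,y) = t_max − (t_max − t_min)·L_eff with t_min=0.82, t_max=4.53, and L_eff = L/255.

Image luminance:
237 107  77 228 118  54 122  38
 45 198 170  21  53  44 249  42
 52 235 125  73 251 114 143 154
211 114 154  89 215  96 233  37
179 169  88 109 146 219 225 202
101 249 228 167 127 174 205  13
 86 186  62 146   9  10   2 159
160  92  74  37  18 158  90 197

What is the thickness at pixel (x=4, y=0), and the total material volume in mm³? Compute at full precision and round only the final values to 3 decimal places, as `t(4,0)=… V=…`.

span = t_max - t_min = 4.53 - 0.82 = 3.710
L(4,0) = 118, L_eff = 118/255 = 0.462745
t(4,0) = 4.53 - 3.710·0.462745 = 2.813
Σt over all 8·8 pixels = 2177977/12750 ≈ 170.8217255
V = pitch²·Σt = 0.76²·2177977/12750 = 98.667

t(4,0)=2.813 V=98.667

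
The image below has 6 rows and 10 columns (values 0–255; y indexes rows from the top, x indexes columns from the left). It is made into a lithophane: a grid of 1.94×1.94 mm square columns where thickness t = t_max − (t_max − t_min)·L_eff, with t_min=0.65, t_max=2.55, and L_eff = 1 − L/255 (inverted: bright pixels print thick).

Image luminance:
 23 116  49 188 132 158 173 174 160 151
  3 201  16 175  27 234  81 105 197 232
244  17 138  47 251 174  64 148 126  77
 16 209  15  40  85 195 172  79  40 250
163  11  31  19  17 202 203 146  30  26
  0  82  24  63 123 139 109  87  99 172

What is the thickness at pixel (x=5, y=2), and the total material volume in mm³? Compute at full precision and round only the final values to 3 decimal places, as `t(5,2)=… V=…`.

span = t_max - t_min = 2.55 - 0.65 = 1.900
L(5,2) = 174, L_eff = 1 - 174/255 = 0.317647 (inverted)
t(5,2) = 2.55 - 1.900·0.317647 = 1.946
Σt over all 6·10 pixels = 113641/1275 ≈ 89.1301961
V = pitch²·Σt = 1.94²·113641/1275 = 335.450

t(5,2)=1.946 V=335.450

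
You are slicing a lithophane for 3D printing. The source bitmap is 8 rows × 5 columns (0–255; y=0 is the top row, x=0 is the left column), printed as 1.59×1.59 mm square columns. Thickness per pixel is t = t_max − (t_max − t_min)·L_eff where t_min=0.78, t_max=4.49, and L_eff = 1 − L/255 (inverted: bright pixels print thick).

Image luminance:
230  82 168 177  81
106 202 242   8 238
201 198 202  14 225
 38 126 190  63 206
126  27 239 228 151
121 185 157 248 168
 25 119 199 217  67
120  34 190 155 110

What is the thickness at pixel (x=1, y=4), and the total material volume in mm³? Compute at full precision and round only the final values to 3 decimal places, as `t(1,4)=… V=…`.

t(1,4)=1.173 V=295.262

span = t_max - t_min = 4.49 - 0.78 = 3.710
L(1,4) = 27, L_eff = 1 - 27/255 = 0.894118 (inverted)
t(1,4) = 4.49 - 3.710·0.894118 = 1.173
Σt over all 8·5 pixels = 992731/8500 ≈ 116.7918824
V = pitch²·Σt = 1.59²·992731/8500 = 295.262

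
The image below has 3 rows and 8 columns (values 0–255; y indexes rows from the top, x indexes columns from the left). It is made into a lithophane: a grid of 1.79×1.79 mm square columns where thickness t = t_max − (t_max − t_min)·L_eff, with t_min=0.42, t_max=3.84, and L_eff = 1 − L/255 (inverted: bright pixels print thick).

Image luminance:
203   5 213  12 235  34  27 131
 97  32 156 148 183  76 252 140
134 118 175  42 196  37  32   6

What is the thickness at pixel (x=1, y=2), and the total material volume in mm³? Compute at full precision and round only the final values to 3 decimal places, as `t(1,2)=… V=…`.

span = t_max - t_min = 3.84 - 0.42 = 3.420
L(1,2) = 118, L_eff = 1 - 118/255 = 0.537255 (inverted)
t(1,2) = 3.84 - 3.420·0.537255 = 2.003
Σt over all 3·8 pixels = 97914/2125 ≈ 46.0771765
V = pitch²·Σt = 1.79²·97914/2125 = 147.636

t(1,2)=2.003 V=147.636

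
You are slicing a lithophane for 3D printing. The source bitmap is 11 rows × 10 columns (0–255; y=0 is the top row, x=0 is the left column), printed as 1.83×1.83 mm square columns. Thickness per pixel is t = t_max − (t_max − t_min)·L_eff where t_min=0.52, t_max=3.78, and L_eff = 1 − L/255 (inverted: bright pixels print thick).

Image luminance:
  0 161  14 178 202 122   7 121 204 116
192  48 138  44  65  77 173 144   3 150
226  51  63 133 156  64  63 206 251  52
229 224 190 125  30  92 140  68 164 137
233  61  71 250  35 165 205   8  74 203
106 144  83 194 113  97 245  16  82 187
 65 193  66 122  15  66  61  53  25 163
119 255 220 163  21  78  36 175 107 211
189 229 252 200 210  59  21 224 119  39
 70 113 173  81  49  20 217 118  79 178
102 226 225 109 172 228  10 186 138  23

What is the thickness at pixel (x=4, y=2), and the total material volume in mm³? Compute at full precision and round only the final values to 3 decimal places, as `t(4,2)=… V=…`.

span = t_max - t_min = 3.78 - 0.52 = 3.260
L(4,2) = 156, L_eff = 1 - 156/255 = 0.388235 (inverted)
t(4,2) = 3.78 - 3.260·0.388235 = 2.514
Σt over all 11·10 pixels = 231.936
V = pitch²·Σt = 1.83²·231.936 = 776.730

t(4,2)=2.514 V=776.730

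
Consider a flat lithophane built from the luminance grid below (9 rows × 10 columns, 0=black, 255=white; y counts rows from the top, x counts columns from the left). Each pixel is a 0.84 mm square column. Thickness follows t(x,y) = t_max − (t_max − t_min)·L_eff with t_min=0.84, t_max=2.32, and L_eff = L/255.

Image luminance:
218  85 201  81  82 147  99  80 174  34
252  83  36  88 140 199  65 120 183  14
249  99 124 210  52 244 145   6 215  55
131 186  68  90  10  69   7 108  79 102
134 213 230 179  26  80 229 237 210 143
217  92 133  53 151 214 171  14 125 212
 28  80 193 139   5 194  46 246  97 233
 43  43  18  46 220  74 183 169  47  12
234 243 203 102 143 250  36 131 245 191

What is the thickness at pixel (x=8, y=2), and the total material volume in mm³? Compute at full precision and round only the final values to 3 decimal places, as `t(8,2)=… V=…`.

span = t_max - t_min = 2.32 - 0.84 = 1.480
L(8,2) = 215, L_eff = 215/255 = 0.843137
t(8,2) = 2.32 - 1.480·0.843137 = 1.072
Σt over all 9·10 pixels = 902381/6375 ≈ 141.5499608
V = pitch²·Σt = 0.84²·902381/6375 = 99.878

t(8,2)=1.072 V=99.878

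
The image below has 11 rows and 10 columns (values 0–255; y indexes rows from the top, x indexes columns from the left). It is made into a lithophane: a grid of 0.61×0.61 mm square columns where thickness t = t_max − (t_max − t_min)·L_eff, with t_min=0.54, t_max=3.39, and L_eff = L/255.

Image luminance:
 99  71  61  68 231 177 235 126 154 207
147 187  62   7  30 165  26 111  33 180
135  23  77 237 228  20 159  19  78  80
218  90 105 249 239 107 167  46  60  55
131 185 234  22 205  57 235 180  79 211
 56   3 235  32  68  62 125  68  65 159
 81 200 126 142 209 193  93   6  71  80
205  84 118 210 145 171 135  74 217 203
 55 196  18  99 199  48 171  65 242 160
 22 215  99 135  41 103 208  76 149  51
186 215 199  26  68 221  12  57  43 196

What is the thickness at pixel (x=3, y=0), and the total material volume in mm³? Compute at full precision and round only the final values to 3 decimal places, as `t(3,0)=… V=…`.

t(3,0)=2.630 V=82.534

span = t_max - t_min = 3.39 - 0.54 = 2.850
L(3,0) = 68, L_eff = 68/255 = 0.266667
t(3,0) = 3.39 - 2.850·0.266667 = 2.630
Σt over all 11·10 pixels = 377069/1700 ≈ 221.8052941
V = pitch²·Σt = 0.61²·377069/1700 = 82.534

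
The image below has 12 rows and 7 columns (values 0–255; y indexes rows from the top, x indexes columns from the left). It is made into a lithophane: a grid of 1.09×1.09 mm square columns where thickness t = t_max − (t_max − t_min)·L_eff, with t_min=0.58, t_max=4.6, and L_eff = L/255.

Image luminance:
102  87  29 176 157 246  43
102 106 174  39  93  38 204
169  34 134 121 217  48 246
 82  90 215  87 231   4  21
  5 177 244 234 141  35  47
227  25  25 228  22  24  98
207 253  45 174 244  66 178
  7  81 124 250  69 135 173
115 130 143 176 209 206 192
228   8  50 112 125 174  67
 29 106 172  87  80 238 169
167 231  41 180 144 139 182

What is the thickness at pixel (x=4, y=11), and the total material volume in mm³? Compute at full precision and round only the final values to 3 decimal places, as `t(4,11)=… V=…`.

t(4,11)=2.330 V=258.052

span = t_max - t_min = 4.6 - 0.58 = 4.020
L(4,11) = 144, L_eff = 144/255 = 0.564706
t(4,11) = 4.6 - 4.020·0.564706 = 2.330
Σt over all 12·7 pixels = 923089/4250 ≈ 217.1974118
V = pitch²·Σt = 1.09²·923089/4250 = 258.052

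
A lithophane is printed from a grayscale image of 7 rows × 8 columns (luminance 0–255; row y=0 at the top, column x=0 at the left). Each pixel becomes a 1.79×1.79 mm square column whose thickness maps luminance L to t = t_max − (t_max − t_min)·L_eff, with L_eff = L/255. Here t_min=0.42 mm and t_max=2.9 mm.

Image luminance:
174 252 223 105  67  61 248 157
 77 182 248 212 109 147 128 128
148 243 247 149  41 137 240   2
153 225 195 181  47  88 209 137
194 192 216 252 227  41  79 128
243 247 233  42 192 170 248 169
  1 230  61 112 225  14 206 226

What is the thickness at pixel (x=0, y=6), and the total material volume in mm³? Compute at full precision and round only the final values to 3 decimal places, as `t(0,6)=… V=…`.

t(0,6)=2.890 V=242.760

span = t_max - t_min = 2.9 - 0.42 = 2.480
L(0,6) = 1, L_eff = 1/255 = 0.003922
t(0,6) = 2.9 - 2.480·0.003922 = 2.890
Σt over all 7·8 pixels = 28412/375 ≈ 75.7653333
V = pitch²·Σt = 1.79²·28412/375 = 242.760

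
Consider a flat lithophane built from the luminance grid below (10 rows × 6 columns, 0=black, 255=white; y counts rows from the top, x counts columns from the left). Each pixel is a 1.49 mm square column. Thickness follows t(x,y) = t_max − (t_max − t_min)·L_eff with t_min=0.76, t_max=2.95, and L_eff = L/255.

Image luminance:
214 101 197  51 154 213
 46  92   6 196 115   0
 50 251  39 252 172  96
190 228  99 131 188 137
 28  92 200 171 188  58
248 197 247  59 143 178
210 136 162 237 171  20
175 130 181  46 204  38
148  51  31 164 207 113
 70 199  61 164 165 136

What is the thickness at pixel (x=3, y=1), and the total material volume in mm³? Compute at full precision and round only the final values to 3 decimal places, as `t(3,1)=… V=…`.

t(3,1)=1.267 V=235.733

span = t_max - t_min = 2.95 - 0.76 = 2.190
L(3,1) = 196, L_eff = 196/255 = 0.768627
t(3,1) = 2.95 - 2.190·0.768627 = 1.267
Σt over all 10·6 pixels = 451271/4250 ≈ 106.1814118
V = pitch²·Σt = 1.49²·451271/4250 = 235.733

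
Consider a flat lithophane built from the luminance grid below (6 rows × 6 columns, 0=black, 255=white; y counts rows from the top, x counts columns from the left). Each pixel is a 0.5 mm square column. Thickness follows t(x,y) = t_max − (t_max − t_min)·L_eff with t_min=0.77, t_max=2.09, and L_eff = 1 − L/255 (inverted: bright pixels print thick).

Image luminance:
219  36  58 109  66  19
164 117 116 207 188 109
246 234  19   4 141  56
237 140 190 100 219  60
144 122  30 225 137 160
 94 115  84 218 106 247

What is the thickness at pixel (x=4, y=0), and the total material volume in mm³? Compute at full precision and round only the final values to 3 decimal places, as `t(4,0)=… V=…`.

span = t_max - t_min = 2.09 - 0.77 = 1.320
L(4,0) = 66, L_eff = 1 - 66/255 = 0.741176 (inverted)
t(4,0) = 2.09 - 1.320·0.741176 = 1.112
Σt over all 6·6 pixels = 111001/2125 ≈ 52.2357647
V = pitch²·Σt = 0.5²·111001/2125 = 13.059

t(4,0)=1.112 V=13.059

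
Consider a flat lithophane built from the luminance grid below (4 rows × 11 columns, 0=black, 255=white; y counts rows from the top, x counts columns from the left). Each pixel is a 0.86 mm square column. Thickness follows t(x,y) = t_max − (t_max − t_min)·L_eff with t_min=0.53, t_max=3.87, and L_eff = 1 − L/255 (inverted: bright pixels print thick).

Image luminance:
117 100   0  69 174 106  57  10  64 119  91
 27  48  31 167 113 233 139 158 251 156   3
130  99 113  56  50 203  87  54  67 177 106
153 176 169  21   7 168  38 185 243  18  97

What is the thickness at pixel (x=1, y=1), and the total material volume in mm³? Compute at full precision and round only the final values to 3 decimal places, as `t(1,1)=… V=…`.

t(1,1)=1.159 V=62.293

span = t_max - t_min = 3.87 - 0.53 = 3.340
L(1,1) = 48, L_eff = 1 - 48/255 = 0.811765 (inverted)
t(1,1) = 3.87 - 3.340·0.811765 = 1.159
Σt over all 4·11 pixels = 35796/425 ≈ 84.2258824
V = pitch²·Σt = 0.86²·35796/425 = 62.293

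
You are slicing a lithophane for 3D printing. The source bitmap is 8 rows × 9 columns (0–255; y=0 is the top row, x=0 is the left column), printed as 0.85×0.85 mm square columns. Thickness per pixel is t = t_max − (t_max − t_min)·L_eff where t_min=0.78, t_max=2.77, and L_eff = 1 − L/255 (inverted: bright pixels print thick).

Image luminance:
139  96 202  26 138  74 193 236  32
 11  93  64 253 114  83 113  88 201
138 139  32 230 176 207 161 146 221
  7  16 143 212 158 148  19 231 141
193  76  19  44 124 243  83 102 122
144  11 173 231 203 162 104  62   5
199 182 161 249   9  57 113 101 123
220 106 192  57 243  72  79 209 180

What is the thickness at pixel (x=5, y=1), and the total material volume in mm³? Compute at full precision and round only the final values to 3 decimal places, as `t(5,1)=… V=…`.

span = t_max - t_min = 2.77 - 0.78 = 1.990
L(5,1) = 83, L_eff = 1 - 83/255 = 0.674510 (inverted)
t(5,1) = 2.77 - 1.990·0.674510 = 1.428
Σt over all 8·9 pixels = 1644773/12750 ≈ 129.0018039
V = pitch²·Σt = 0.85²·1644773/12750 = 93.204

t(5,1)=1.428 V=93.204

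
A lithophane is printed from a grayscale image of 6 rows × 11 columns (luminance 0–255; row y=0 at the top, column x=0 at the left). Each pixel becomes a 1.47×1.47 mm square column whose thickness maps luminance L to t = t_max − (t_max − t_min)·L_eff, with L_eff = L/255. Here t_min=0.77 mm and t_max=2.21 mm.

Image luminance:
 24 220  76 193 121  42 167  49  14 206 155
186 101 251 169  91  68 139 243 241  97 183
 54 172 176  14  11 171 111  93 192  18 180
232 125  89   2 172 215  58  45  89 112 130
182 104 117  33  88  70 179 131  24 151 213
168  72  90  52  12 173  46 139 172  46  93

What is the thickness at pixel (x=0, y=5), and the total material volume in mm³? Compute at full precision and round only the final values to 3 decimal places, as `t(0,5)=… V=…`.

span = t_max - t_min = 2.21 - 0.77 = 1.440
L(0,5) = 168, L_eff = 168/255 = 0.658824
t(0,5) = 2.21 - 1.440·0.658824 = 1.261
Σt over all 6·11 pixels = 431457/4250 ≈ 101.5192941
V = pitch²·Σt = 1.47²·431457/4250 = 219.373

t(0,5)=1.261 V=219.373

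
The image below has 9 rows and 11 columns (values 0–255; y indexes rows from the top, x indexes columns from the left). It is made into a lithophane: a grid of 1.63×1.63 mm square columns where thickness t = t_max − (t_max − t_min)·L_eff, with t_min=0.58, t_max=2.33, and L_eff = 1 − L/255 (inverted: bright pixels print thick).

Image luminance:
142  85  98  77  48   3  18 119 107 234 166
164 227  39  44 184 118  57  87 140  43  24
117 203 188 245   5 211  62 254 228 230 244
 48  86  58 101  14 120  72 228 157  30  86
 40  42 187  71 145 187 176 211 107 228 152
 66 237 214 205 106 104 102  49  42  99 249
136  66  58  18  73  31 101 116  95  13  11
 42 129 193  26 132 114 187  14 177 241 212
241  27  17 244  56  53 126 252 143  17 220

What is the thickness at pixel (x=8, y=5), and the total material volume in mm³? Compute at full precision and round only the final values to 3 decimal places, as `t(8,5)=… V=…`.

t(8,5)=0.868 V=367.917

span = t_max - t_min = 2.33 - 0.58 = 1.750
L(8,5) = 42, L_eff = 1 - 42/255 = 0.835294 (inverted)
t(8,5) = 2.33 - 1.750·0.835294 = 0.868
Σt over all 9·11 pixels = 235409/1700 ≈ 138.4758824
V = pitch²·Σt = 1.63²·235409/1700 = 367.917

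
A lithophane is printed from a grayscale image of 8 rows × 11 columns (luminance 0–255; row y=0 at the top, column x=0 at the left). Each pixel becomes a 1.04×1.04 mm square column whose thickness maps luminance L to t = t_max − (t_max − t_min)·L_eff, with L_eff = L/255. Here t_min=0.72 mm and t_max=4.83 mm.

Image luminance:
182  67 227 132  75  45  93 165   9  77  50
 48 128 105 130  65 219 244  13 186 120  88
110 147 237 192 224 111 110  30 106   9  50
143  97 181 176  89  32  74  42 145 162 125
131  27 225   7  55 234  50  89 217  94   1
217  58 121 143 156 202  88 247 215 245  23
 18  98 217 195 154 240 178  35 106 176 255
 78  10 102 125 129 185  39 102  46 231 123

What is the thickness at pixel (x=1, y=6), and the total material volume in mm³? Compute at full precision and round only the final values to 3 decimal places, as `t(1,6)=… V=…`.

t(1,6)=3.250 V=272.372

span = t_max - t_min = 4.83 - 0.72 = 4.110
L(1,6) = 98, L_eff = 98/255 = 0.384314
t(1,6) = 4.83 - 4.110·0.384314 = 3.250
Σt over all 8·11 pixels = 2140501/8500 ≈ 251.8236471
V = pitch²·Σt = 1.04²·2140501/8500 = 272.372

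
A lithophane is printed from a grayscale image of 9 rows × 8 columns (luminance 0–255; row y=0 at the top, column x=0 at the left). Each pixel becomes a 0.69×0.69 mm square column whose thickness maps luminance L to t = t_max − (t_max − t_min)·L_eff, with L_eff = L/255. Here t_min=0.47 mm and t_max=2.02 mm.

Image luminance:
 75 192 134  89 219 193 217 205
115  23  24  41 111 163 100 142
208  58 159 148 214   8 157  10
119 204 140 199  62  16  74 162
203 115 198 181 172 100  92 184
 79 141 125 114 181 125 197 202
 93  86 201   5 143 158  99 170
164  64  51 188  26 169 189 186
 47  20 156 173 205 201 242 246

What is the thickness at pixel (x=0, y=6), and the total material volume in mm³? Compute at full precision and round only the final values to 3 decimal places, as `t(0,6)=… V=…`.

t(0,6)=1.455 V=41.254

span = t_max - t_min = 2.02 - 0.47 = 1.550
L(0,6) = 93, L_eff = 93/255 = 0.364706
t(0,6) = 2.02 - 1.550·0.364706 = 1.455
Σt over all 9·8 pixels = 36826/425 ≈ 86.6494118
V = pitch²·Σt = 0.69²·36826/425 = 41.254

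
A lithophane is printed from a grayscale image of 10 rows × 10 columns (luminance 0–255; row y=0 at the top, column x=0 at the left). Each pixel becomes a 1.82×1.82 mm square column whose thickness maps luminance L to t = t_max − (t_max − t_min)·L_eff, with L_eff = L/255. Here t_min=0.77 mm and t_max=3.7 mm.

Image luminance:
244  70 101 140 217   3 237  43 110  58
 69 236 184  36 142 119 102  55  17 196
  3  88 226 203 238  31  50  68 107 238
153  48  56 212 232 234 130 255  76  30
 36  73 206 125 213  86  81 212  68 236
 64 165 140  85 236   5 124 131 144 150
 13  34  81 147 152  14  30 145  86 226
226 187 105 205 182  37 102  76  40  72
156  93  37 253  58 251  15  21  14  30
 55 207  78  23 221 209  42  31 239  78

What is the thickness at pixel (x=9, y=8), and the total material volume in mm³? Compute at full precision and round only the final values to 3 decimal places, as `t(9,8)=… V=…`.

t(9,8)=3.355 V=772.368

span = t_max - t_min = 3.7 - 0.77 = 2.930
L(9,8) = 30, L_eff = 30/255 = 0.117647
t(9,8) = 3.7 - 2.930·0.117647 = 3.355
Σt over all 10·10 pixels = 1486489/6375 ≈ 233.1747451
V = pitch²·Σt = 1.82²·1486489/6375 = 772.368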